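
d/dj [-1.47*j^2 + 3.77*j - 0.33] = 3.77 - 2.94*j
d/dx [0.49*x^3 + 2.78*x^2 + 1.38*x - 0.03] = 1.47*x^2 + 5.56*x + 1.38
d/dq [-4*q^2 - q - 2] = -8*q - 1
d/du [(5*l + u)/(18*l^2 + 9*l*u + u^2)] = (18*l^2 + 9*l*u + u^2 - (5*l + u)*(9*l + 2*u))/(18*l^2 + 9*l*u + u^2)^2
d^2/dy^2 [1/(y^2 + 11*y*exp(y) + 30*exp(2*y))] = (-(y^2 + 11*y*exp(y) + 30*exp(2*y))*(11*y*exp(y) + 120*exp(2*y) + 22*exp(y) + 2) + 2*(11*y*exp(y) + 2*y + 60*exp(2*y) + 11*exp(y))^2)/(y^2 + 11*y*exp(y) + 30*exp(2*y))^3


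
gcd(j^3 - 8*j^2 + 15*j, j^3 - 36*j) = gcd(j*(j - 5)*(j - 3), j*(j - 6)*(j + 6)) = j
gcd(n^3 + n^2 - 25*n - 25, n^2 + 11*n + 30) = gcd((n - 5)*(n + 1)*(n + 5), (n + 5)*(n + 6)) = n + 5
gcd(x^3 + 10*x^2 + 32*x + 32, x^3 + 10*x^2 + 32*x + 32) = x^3 + 10*x^2 + 32*x + 32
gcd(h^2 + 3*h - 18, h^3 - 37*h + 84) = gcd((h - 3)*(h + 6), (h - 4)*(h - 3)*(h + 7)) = h - 3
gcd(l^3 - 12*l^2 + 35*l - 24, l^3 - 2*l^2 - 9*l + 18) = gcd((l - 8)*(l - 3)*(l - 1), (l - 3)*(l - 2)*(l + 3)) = l - 3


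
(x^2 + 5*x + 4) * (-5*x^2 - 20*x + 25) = -5*x^4 - 45*x^3 - 95*x^2 + 45*x + 100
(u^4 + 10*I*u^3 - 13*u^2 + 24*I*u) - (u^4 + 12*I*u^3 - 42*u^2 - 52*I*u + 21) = -2*I*u^3 + 29*u^2 + 76*I*u - 21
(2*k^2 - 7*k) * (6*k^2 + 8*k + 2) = 12*k^4 - 26*k^3 - 52*k^2 - 14*k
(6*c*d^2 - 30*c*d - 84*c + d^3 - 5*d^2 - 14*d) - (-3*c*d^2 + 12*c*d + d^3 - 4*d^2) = 9*c*d^2 - 42*c*d - 84*c - d^2 - 14*d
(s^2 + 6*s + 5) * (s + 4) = s^3 + 10*s^2 + 29*s + 20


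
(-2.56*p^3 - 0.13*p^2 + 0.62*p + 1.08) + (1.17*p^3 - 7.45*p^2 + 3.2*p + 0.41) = -1.39*p^3 - 7.58*p^2 + 3.82*p + 1.49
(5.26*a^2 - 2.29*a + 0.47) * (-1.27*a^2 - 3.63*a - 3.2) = -6.6802*a^4 - 16.1855*a^3 - 9.1162*a^2 + 5.6219*a - 1.504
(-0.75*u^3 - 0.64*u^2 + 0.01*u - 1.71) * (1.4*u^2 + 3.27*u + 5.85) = -1.05*u^5 - 3.3485*u^4 - 6.4663*u^3 - 6.1053*u^2 - 5.5332*u - 10.0035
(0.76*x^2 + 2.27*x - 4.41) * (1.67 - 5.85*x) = -4.446*x^3 - 12.0103*x^2 + 29.5894*x - 7.3647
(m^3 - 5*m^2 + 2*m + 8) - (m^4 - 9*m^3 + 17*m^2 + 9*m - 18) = -m^4 + 10*m^3 - 22*m^2 - 7*m + 26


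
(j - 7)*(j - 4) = j^2 - 11*j + 28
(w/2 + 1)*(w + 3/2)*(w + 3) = w^3/2 + 13*w^2/4 + 27*w/4 + 9/2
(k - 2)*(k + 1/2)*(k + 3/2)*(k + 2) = k^4 + 2*k^3 - 13*k^2/4 - 8*k - 3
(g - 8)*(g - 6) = g^2 - 14*g + 48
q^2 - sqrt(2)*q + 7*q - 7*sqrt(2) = (q + 7)*(q - sqrt(2))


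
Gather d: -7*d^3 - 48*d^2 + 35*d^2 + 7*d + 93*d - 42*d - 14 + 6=-7*d^3 - 13*d^2 + 58*d - 8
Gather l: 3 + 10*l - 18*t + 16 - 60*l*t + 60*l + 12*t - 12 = l*(70 - 60*t) - 6*t + 7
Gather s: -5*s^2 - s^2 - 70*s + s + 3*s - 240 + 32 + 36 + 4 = -6*s^2 - 66*s - 168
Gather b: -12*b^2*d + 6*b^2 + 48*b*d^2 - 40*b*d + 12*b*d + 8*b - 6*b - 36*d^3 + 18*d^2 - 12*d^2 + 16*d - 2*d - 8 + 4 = b^2*(6 - 12*d) + b*(48*d^2 - 28*d + 2) - 36*d^3 + 6*d^2 + 14*d - 4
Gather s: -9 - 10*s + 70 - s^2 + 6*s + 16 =-s^2 - 4*s + 77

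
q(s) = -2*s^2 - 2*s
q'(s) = -4*s - 2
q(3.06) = -24.85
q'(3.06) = -14.24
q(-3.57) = -18.35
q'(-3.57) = 12.28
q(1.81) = -10.17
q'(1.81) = -9.24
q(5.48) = -71.02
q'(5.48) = -23.92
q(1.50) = -7.50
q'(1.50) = -8.00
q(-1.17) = -0.40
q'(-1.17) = 2.68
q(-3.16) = -13.65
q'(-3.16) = 10.64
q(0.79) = -2.83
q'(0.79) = -5.16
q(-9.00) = -144.00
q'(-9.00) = 34.00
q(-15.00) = -420.00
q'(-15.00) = 58.00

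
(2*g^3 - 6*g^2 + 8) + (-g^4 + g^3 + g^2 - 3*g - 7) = -g^4 + 3*g^3 - 5*g^2 - 3*g + 1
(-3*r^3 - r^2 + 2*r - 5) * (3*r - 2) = -9*r^4 + 3*r^3 + 8*r^2 - 19*r + 10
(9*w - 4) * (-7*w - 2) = -63*w^2 + 10*w + 8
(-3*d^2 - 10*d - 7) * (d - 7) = -3*d^3 + 11*d^2 + 63*d + 49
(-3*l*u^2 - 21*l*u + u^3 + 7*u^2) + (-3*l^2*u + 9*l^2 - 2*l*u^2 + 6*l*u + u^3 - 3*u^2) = -3*l^2*u + 9*l^2 - 5*l*u^2 - 15*l*u + 2*u^3 + 4*u^2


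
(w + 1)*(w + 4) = w^2 + 5*w + 4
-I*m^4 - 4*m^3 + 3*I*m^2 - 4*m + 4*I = (m - 2*I)^2*(m - I)*(-I*m + 1)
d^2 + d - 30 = (d - 5)*(d + 6)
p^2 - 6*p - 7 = (p - 7)*(p + 1)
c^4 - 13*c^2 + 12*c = c*(c - 3)*(c - 1)*(c + 4)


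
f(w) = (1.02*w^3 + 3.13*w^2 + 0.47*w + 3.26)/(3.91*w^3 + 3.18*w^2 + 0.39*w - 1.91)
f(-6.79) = 0.16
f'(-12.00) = -0.00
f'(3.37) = -0.06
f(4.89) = 0.37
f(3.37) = 0.43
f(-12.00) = 0.21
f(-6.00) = 0.15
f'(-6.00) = -0.02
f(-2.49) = -0.13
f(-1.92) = -0.36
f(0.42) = -4.56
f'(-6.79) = -0.02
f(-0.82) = -1.97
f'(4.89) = -0.02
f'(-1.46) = -1.31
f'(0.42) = -30.19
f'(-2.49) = -0.26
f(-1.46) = -0.77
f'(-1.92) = -0.59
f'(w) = (-11.73*w^2 - 6.36*w - 0.39)*(1.02*w^3 + 3.13*w^2 + 0.47*w + 3.26)/(3.91*w^3 + 3.18*w^2 + 0.39*w - 1.91)^2 + (3.06*w^2 + 6.26*w + 0.47)/(3.91*w^3 + 3.18*w^2 + 0.39*w - 1.91) = (-8.9947*w^4 - 2.8798*w^3 - 44.3583*w^2 - 32.6902*w - 2.1691)/(15.2881*w^6 + 24.8676*w^5 + 13.1622*w^4 - 12.4558*w^3 - 11.9955*w^2 - 1.4898*w + 3.6481)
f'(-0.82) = -1.52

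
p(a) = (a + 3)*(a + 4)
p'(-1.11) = 4.78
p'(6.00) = 19.00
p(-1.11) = 5.46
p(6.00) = 90.00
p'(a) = 2*a + 7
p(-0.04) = 11.72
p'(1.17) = 9.34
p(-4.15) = 0.17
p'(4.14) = 15.28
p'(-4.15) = -1.30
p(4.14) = 58.12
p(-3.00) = 0.00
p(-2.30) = 1.19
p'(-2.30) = 2.40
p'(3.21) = 13.42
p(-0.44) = 9.11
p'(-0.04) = 6.92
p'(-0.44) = 6.12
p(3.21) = 44.77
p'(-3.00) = 1.00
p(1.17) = 21.56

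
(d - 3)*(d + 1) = d^2 - 2*d - 3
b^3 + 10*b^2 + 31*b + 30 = (b + 2)*(b + 3)*(b + 5)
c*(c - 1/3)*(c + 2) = c^3 + 5*c^2/3 - 2*c/3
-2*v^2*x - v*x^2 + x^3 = x*(-2*v + x)*(v + x)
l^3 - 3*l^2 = l^2*(l - 3)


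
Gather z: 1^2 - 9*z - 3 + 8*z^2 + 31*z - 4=8*z^2 + 22*z - 6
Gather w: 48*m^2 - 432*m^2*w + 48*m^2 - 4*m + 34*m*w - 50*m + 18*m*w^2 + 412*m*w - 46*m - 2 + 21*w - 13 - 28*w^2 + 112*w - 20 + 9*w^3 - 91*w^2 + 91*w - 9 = 96*m^2 - 100*m + 9*w^3 + w^2*(18*m - 119) + w*(-432*m^2 + 446*m + 224) - 44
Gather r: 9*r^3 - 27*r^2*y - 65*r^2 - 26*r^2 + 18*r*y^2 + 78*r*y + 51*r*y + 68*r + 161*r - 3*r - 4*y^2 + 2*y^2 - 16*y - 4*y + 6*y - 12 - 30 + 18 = 9*r^3 + r^2*(-27*y - 91) + r*(18*y^2 + 129*y + 226) - 2*y^2 - 14*y - 24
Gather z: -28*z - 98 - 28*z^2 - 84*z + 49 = -28*z^2 - 112*z - 49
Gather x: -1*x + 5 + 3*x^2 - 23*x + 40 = 3*x^2 - 24*x + 45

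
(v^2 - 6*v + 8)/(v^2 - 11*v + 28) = (v - 2)/(v - 7)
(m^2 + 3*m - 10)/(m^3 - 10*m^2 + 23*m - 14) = (m + 5)/(m^2 - 8*m + 7)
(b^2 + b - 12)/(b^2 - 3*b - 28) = (b - 3)/(b - 7)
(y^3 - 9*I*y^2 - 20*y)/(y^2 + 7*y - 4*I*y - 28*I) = y*(y - 5*I)/(y + 7)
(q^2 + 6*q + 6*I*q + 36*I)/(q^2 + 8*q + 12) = (q + 6*I)/(q + 2)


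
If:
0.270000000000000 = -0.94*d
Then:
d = -0.29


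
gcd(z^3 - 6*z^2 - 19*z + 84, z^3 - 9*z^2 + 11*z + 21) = z^2 - 10*z + 21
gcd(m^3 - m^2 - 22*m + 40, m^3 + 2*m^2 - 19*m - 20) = m^2 + m - 20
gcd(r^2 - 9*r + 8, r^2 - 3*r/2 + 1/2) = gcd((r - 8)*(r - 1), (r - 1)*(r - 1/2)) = r - 1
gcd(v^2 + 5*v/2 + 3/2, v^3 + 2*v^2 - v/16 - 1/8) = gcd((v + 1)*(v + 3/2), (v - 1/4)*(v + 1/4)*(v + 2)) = 1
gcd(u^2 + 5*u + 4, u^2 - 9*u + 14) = 1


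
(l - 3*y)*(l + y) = l^2 - 2*l*y - 3*y^2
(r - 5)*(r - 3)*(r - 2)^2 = r^4 - 12*r^3 + 51*r^2 - 92*r + 60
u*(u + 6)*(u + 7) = u^3 + 13*u^2 + 42*u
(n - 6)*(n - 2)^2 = n^3 - 10*n^2 + 28*n - 24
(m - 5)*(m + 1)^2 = m^3 - 3*m^2 - 9*m - 5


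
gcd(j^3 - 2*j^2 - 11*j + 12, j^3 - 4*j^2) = j - 4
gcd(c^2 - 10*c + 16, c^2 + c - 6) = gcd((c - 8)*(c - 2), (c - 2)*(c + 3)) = c - 2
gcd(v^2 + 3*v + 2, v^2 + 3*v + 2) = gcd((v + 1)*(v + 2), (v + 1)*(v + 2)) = v^2 + 3*v + 2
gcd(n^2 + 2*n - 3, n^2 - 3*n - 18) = n + 3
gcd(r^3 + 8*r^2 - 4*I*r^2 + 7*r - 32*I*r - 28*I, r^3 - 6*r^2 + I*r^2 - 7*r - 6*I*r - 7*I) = r + 1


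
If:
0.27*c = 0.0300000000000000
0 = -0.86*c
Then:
No Solution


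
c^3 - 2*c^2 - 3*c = c*(c - 3)*(c + 1)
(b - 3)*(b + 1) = b^2 - 2*b - 3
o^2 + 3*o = o*(o + 3)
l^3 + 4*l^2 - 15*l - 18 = (l - 3)*(l + 1)*(l + 6)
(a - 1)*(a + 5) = a^2 + 4*a - 5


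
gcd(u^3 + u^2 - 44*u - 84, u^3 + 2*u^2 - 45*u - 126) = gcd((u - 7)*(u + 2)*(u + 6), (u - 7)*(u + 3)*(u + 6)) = u^2 - u - 42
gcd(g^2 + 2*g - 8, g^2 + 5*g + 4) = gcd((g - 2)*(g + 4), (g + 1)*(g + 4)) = g + 4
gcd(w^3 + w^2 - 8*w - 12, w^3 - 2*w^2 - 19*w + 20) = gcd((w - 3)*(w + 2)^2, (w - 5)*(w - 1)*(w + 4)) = 1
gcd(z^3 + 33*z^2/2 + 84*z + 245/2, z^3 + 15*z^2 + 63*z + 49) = z^2 + 14*z + 49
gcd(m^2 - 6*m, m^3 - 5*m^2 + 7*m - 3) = 1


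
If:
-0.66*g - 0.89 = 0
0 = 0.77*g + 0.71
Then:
No Solution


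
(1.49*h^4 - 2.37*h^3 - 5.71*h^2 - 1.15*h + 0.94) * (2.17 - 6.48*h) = -9.6552*h^5 + 18.5909*h^4 + 31.8579*h^3 - 4.9387*h^2 - 8.5867*h + 2.0398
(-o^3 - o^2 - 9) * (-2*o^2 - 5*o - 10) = 2*o^5 + 7*o^4 + 15*o^3 + 28*o^2 + 45*o + 90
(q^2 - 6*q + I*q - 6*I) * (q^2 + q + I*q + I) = q^4 - 5*q^3 + 2*I*q^3 - 7*q^2 - 10*I*q^2 + 5*q - 12*I*q + 6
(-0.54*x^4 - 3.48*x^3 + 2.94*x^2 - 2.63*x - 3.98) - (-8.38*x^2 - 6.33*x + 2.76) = -0.54*x^4 - 3.48*x^3 + 11.32*x^2 + 3.7*x - 6.74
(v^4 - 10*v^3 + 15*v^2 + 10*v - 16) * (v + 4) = v^5 - 6*v^4 - 25*v^3 + 70*v^2 + 24*v - 64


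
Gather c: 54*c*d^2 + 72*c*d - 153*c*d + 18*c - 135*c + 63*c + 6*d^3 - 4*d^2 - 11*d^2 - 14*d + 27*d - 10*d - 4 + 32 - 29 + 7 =c*(54*d^2 - 81*d - 54) + 6*d^3 - 15*d^2 + 3*d + 6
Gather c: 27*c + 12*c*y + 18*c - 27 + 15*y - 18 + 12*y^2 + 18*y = c*(12*y + 45) + 12*y^2 + 33*y - 45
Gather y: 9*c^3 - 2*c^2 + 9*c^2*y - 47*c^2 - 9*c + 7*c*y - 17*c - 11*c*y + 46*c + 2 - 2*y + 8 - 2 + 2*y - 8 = 9*c^3 - 49*c^2 + 20*c + y*(9*c^2 - 4*c)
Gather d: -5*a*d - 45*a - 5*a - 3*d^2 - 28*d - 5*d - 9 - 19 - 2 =-50*a - 3*d^2 + d*(-5*a - 33) - 30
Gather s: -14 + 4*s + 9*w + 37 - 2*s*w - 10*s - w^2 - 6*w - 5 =s*(-2*w - 6) - w^2 + 3*w + 18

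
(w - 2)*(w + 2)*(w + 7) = w^3 + 7*w^2 - 4*w - 28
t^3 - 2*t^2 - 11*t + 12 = (t - 4)*(t - 1)*(t + 3)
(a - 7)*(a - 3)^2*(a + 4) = a^4 - 9*a^3 - a^2 + 141*a - 252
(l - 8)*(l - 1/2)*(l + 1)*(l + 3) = l^4 - 9*l^3/2 - 27*l^2 - 19*l/2 + 12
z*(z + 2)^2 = z^3 + 4*z^2 + 4*z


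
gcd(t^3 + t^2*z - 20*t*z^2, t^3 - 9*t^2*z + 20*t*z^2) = -t^2 + 4*t*z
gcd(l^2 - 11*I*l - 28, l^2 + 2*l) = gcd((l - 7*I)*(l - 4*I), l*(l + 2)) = 1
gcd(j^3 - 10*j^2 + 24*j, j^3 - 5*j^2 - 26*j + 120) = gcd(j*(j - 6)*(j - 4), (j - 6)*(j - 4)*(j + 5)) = j^2 - 10*j + 24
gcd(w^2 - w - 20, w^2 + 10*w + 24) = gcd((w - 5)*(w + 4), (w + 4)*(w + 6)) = w + 4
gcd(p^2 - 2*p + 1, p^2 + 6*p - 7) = p - 1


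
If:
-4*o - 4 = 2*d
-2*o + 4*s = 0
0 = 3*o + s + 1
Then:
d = -10/7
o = -2/7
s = -1/7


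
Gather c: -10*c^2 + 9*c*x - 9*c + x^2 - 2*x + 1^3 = -10*c^2 + c*(9*x - 9) + x^2 - 2*x + 1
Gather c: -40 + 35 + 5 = 0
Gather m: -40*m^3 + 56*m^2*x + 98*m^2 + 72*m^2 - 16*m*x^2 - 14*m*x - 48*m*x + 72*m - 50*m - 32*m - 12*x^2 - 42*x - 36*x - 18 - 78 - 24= -40*m^3 + m^2*(56*x + 170) + m*(-16*x^2 - 62*x - 10) - 12*x^2 - 78*x - 120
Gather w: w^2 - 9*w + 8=w^2 - 9*w + 8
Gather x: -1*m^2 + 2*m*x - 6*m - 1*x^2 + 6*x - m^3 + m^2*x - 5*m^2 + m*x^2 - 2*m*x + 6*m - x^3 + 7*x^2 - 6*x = -m^3 + m^2*x - 6*m^2 - x^3 + x^2*(m + 6)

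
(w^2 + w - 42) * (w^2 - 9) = w^4 + w^3 - 51*w^2 - 9*w + 378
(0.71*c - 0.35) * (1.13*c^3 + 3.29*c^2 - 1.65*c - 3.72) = 0.8023*c^4 + 1.9404*c^3 - 2.323*c^2 - 2.0637*c + 1.302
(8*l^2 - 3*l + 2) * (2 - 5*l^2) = -40*l^4 + 15*l^3 + 6*l^2 - 6*l + 4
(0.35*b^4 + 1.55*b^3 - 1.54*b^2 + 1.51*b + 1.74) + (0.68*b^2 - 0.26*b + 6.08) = 0.35*b^4 + 1.55*b^3 - 0.86*b^2 + 1.25*b + 7.82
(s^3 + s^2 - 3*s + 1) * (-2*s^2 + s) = -2*s^5 - s^4 + 7*s^3 - 5*s^2 + s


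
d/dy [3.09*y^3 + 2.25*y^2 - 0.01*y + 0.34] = 9.27*y^2 + 4.5*y - 0.01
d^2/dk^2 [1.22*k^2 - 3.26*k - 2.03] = 2.44000000000000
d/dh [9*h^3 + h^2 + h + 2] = 27*h^2 + 2*h + 1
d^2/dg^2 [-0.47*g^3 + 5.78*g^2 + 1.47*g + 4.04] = 11.56 - 2.82*g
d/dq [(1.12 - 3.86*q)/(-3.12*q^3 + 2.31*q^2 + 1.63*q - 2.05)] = (-24.0864*q^3 + 19.3998*q^2 - 5.1744*q + 6.0874)/(9.7344*q^6 - 14.4144*q^5 - 4.8351*q^4 + 20.3226*q^3 - 6.8141*q^2 - 6.683*q + 4.2025)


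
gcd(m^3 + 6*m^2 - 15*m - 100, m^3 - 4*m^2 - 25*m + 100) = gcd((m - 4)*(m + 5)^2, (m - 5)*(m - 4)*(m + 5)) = m^2 + m - 20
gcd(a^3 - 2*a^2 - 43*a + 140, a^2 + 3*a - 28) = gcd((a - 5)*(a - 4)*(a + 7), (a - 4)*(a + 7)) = a^2 + 3*a - 28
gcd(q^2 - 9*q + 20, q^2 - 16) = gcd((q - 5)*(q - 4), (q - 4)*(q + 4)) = q - 4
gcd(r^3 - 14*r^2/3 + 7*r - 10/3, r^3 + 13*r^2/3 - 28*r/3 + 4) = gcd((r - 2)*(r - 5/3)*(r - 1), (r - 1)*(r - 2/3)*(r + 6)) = r - 1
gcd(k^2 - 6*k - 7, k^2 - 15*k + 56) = k - 7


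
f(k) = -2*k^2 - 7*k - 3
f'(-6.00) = 17.00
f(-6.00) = -33.00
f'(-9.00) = 29.00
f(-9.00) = -102.00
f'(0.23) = -7.92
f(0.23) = -4.72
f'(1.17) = -11.68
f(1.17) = -13.93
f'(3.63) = -21.52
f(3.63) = -54.76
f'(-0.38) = -5.48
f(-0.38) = -0.63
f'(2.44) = -16.76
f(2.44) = -31.99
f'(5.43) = -28.72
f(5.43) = -99.98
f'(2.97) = -18.88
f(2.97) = -41.43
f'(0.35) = -8.40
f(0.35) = -5.70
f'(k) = -4*k - 7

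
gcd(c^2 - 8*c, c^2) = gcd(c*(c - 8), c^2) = c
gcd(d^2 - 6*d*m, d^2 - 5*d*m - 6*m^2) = d - 6*m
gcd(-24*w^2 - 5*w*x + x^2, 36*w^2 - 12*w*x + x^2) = 1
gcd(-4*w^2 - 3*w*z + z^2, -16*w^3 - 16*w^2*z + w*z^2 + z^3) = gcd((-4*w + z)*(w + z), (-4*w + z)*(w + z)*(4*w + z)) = -4*w^2 - 3*w*z + z^2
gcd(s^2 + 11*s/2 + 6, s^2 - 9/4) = s + 3/2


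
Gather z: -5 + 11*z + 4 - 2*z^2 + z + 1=-2*z^2 + 12*z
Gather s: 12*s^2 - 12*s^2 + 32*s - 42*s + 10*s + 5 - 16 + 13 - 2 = 0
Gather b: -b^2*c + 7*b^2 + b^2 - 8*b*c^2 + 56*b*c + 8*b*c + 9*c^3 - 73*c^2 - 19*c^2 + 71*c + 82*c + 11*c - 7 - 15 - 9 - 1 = b^2*(8 - c) + b*(-8*c^2 + 64*c) + 9*c^3 - 92*c^2 + 164*c - 32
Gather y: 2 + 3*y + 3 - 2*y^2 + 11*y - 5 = -2*y^2 + 14*y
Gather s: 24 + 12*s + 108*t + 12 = 12*s + 108*t + 36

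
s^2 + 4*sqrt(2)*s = s*(s + 4*sqrt(2))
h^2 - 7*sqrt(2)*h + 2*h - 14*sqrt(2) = (h + 2)*(h - 7*sqrt(2))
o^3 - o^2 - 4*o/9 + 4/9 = (o - 1)*(o - 2/3)*(o + 2/3)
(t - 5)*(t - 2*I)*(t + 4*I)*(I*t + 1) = I*t^4 - t^3 - 5*I*t^3 + 5*t^2 + 10*I*t^2 + 8*t - 50*I*t - 40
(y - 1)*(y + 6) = y^2 + 5*y - 6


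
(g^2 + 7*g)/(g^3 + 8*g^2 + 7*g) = 1/(g + 1)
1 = 1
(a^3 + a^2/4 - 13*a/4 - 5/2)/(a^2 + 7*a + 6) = (4*a^2 - 3*a - 10)/(4*(a + 6))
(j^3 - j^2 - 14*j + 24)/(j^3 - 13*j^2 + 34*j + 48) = (j^3 - j^2 - 14*j + 24)/(j^3 - 13*j^2 + 34*j + 48)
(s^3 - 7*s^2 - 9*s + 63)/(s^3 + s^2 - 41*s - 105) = (s - 3)/(s + 5)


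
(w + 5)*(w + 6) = w^2 + 11*w + 30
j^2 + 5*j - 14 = (j - 2)*(j + 7)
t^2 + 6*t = t*(t + 6)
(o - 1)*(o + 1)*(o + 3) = o^3 + 3*o^2 - o - 3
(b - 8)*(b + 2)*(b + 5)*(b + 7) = b^4 + 6*b^3 - 53*b^2 - 402*b - 560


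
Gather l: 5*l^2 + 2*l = 5*l^2 + 2*l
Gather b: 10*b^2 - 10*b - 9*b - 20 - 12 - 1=10*b^2 - 19*b - 33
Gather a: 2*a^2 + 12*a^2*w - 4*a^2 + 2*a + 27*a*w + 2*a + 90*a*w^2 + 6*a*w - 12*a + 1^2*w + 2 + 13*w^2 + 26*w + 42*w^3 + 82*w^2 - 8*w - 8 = a^2*(12*w - 2) + a*(90*w^2 + 33*w - 8) + 42*w^3 + 95*w^2 + 19*w - 6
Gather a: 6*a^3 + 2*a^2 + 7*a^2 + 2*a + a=6*a^3 + 9*a^2 + 3*a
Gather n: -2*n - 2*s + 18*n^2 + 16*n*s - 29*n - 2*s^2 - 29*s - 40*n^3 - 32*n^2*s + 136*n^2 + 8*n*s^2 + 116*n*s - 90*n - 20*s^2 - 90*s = -40*n^3 + n^2*(154 - 32*s) + n*(8*s^2 + 132*s - 121) - 22*s^2 - 121*s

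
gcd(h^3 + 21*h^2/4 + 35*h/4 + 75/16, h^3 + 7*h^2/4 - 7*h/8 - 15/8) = h^2 + 11*h/4 + 15/8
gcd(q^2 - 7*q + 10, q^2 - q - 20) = q - 5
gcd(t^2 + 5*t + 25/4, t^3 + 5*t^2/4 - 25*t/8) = t + 5/2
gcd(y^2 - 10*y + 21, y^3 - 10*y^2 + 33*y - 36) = y - 3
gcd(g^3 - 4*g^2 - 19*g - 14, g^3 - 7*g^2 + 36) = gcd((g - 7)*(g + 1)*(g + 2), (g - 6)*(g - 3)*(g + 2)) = g + 2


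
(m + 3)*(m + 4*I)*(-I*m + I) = -I*m^3 + 4*m^2 - 2*I*m^2 + 8*m + 3*I*m - 12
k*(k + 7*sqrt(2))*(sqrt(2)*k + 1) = sqrt(2)*k^3 + 15*k^2 + 7*sqrt(2)*k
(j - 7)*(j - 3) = j^2 - 10*j + 21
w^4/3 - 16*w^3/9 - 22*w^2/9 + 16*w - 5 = (w/3 + 1)*(w - 5)*(w - 3)*(w - 1/3)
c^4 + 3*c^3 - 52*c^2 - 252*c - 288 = (c - 8)*(c + 2)*(c + 3)*(c + 6)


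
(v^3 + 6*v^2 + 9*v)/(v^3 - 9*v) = (v + 3)/(v - 3)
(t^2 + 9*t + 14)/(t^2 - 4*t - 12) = (t + 7)/(t - 6)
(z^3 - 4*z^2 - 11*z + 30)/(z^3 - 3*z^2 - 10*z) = (z^2 + z - 6)/(z*(z + 2))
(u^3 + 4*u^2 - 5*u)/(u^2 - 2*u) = (u^2 + 4*u - 5)/(u - 2)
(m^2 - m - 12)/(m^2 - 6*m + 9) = (m^2 - m - 12)/(m^2 - 6*m + 9)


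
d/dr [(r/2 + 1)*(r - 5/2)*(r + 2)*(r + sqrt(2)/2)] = (r + 2)*((r + 2)*(2*r - 5) + (r + 2)*(2*r + sqrt(2)) + (2*r - 5)*(2*r + sqrt(2)))/4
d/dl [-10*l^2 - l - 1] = -20*l - 1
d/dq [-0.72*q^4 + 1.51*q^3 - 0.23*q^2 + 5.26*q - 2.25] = -2.88*q^3 + 4.53*q^2 - 0.46*q + 5.26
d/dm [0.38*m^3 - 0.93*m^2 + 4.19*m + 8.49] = 1.14*m^2 - 1.86*m + 4.19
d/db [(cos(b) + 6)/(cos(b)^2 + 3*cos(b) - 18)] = sin(b)/(cos(b) - 3)^2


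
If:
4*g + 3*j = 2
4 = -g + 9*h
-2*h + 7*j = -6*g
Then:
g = 17/16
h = 9/16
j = -3/4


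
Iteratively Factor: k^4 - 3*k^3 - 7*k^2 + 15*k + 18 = (k - 3)*(k^3 - 7*k - 6) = (k - 3)*(k + 1)*(k^2 - k - 6) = (k - 3)^2*(k + 1)*(k + 2)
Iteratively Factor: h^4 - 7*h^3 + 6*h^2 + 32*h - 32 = (h - 4)*(h^3 - 3*h^2 - 6*h + 8) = (h - 4)*(h - 1)*(h^2 - 2*h - 8) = (h - 4)*(h - 1)*(h + 2)*(h - 4)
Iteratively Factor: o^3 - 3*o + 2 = (o - 1)*(o^2 + o - 2) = (o - 1)^2*(o + 2)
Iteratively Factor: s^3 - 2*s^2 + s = (s - 1)*(s^2 - s) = s*(s - 1)*(s - 1)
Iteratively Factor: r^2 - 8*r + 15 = (r - 3)*(r - 5)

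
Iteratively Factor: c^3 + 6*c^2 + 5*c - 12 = (c + 3)*(c^2 + 3*c - 4) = (c - 1)*(c + 3)*(c + 4)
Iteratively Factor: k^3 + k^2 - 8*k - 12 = (k - 3)*(k^2 + 4*k + 4) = (k - 3)*(k + 2)*(k + 2)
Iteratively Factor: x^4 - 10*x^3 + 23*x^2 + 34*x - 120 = (x - 5)*(x^3 - 5*x^2 - 2*x + 24) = (x - 5)*(x + 2)*(x^2 - 7*x + 12) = (x - 5)*(x - 3)*(x + 2)*(x - 4)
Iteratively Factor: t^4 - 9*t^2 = (t)*(t^3 - 9*t) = t^2*(t^2 - 9) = t^2*(t - 3)*(t + 3)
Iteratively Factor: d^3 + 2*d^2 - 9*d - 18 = (d + 3)*(d^2 - d - 6) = (d + 2)*(d + 3)*(d - 3)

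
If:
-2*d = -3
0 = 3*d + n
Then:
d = 3/2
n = -9/2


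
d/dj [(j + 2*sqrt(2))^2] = 2*j + 4*sqrt(2)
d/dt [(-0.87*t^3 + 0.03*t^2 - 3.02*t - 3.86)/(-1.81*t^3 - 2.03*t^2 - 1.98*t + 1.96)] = (1.8204*t^4 - 7.4872*t^3 - 32.2654*t^2 - 15.554*t - 13.562)/(3.2761*t^6 + 7.3486*t^5 + 11.2885*t^4 + 0.943599999999998*t^3 - 4.0372*t^2 - 7.7616*t + 3.8416)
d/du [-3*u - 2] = -3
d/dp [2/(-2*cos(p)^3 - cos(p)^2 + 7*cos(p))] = 2*(-6*cos(p)^2 - 2*cos(p) + 7)*sin(p)/((cos(p) + cos(2*p) - 6)^2*cos(p)^2)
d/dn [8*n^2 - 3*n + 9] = 16*n - 3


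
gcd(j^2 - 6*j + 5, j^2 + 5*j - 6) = j - 1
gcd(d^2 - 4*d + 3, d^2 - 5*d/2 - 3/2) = d - 3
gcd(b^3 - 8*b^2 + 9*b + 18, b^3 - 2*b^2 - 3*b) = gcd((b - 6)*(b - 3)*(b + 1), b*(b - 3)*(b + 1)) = b^2 - 2*b - 3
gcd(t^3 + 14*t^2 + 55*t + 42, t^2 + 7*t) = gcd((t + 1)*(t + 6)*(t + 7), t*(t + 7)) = t + 7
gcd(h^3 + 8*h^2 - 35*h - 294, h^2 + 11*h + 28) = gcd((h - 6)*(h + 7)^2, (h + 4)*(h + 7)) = h + 7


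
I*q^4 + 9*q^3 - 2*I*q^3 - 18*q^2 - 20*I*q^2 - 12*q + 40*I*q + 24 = (q - 2)*(q - 6*I)*(q - 2*I)*(I*q + 1)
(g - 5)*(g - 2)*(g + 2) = g^3 - 5*g^2 - 4*g + 20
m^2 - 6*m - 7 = (m - 7)*(m + 1)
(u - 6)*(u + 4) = u^2 - 2*u - 24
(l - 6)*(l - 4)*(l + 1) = l^3 - 9*l^2 + 14*l + 24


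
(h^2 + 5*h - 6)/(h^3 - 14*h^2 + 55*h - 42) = (h + 6)/(h^2 - 13*h + 42)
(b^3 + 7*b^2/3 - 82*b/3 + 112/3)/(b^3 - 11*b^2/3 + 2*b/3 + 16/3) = (b + 7)/(b + 1)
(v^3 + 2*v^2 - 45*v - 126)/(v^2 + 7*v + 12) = (v^2 - v - 42)/(v + 4)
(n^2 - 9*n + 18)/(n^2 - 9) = (n - 6)/(n + 3)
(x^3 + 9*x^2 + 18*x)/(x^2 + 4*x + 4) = x*(x^2 + 9*x + 18)/(x^2 + 4*x + 4)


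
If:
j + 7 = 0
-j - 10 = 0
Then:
No Solution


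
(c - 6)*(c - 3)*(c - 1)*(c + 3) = c^4 - 7*c^3 - 3*c^2 + 63*c - 54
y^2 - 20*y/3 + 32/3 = (y - 4)*(y - 8/3)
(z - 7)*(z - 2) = z^2 - 9*z + 14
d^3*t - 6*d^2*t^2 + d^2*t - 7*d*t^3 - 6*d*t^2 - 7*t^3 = (d - 7*t)*(d + t)*(d*t + t)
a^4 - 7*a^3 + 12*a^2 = a^2*(a - 4)*(a - 3)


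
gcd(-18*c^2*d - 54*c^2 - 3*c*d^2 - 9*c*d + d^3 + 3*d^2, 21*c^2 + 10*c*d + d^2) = 3*c + d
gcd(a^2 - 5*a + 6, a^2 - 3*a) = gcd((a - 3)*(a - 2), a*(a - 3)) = a - 3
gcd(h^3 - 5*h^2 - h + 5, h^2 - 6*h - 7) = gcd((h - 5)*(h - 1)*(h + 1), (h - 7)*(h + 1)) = h + 1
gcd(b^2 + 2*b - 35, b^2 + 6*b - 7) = b + 7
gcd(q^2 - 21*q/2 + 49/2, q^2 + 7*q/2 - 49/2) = q - 7/2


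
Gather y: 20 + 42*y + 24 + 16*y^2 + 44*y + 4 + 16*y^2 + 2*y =32*y^2 + 88*y + 48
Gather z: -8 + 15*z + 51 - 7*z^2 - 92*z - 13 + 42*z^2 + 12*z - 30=35*z^2 - 65*z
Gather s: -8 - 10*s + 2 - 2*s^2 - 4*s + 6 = -2*s^2 - 14*s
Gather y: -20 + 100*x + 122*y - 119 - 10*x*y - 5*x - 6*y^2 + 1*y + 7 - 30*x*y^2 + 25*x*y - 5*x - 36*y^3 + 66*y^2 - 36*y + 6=90*x - 36*y^3 + y^2*(60 - 30*x) + y*(15*x + 87) - 126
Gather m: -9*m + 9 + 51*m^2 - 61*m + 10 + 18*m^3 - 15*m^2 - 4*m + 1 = 18*m^3 + 36*m^2 - 74*m + 20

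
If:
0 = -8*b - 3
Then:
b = -3/8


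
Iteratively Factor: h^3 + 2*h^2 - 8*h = (h - 2)*(h^2 + 4*h) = (h - 2)*(h + 4)*(h)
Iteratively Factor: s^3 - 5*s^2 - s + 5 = (s - 5)*(s^2 - 1) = (s - 5)*(s + 1)*(s - 1)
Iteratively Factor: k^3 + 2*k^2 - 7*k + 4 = (k + 4)*(k^2 - 2*k + 1) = (k - 1)*(k + 4)*(k - 1)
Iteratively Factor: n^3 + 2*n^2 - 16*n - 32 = (n + 2)*(n^2 - 16) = (n + 2)*(n + 4)*(n - 4)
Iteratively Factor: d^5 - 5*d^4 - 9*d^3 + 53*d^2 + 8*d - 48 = (d + 3)*(d^4 - 8*d^3 + 15*d^2 + 8*d - 16) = (d - 4)*(d + 3)*(d^3 - 4*d^2 - d + 4) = (d - 4)*(d - 1)*(d + 3)*(d^2 - 3*d - 4) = (d - 4)*(d - 1)*(d + 1)*(d + 3)*(d - 4)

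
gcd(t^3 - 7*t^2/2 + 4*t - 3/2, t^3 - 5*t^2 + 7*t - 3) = t^2 - 2*t + 1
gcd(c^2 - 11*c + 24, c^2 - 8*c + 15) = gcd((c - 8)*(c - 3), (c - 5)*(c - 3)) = c - 3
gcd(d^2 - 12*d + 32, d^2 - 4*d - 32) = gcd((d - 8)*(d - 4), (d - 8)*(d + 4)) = d - 8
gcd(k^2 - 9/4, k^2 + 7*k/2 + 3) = k + 3/2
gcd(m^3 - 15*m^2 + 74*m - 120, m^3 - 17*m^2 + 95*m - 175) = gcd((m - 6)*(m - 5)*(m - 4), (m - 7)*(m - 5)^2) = m - 5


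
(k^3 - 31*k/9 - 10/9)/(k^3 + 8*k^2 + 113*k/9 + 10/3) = (k - 2)/(k + 6)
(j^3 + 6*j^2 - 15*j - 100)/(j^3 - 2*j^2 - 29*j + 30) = (j^2 + j - 20)/(j^2 - 7*j + 6)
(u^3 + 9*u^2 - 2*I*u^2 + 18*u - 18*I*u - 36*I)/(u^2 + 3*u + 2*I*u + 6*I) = (u^2 + 2*u*(3 - I) - 12*I)/(u + 2*I)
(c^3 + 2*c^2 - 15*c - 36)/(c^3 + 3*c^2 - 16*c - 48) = (c + 3)/(c + 4)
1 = 1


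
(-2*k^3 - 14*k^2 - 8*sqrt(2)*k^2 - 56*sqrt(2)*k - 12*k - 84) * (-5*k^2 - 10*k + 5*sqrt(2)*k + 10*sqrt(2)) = 10*k^5 + 30*sqrt(2)*k^4 + 90*k^4 + 120*k^3 + 270*sqrt(2)*k^3 - 180*k^2 + 360*sqrt(2)*k^2 - 540*sqrt(2)*k - 280*k - 840*sqrt(2)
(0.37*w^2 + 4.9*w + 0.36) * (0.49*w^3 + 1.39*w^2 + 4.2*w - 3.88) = 0.1813*w^5 + 2.9153*w^4 + 8.5414*w^3 + 19.6448*w^2 - 17.5*w - 1.3968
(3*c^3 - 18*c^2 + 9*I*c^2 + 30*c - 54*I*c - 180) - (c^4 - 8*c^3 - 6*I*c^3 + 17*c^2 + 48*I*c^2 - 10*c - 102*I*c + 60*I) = -c^4 + 11*c^3 + 6*I*c^3 - 35*c^2 - 39*I*c^2 + 40*c + 48*I*c - 180 - 60*I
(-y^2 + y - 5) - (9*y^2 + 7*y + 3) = -10*y^2 - 6*y - 8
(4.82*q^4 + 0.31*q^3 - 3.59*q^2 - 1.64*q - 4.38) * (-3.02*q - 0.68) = -14.5564*q^5 - 4.2138*q^4 + 10.631*q^3 + 7.394*q^2 + 14.3428*q + 2.9784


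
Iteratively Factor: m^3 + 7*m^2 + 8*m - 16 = (m + 4)*(m^2 + 3*m - 4) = (m + 4)^2*(m - 1)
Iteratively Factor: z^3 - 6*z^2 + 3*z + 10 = (z + 1)*(z^2 - 7*z + 10) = (z - 5)*(z + 1)*(z - 2)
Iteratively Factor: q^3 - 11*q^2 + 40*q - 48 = (q - 4)*(q^2 - 7*q + 12) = (q - 4)^2*(q - 3)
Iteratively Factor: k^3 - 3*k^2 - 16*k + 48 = (k + 4)*(k^2 - 7*k + 12) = (k - 3)*(k + 4)*(k - 4)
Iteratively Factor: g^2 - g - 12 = (g - 4)*(g + 3)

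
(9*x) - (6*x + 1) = 3*x - 1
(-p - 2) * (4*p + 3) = -4*p^2 - 11*p - 6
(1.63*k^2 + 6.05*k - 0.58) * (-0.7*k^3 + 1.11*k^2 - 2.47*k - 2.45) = -1.141*k^5 - 2.4257*k^4 + 3.0954*k^3 - 19.5808*k^2 - 13.3899*k + 1.421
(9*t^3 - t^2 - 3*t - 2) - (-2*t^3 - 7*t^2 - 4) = 11*t^3 + 6*t^2 - 3*t + 2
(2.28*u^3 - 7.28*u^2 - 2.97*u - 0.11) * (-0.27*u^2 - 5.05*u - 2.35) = -0.6156*u^5 - 9.5484*u^4 + 32.2079*u^3 + 32.1362*u^2 + 7.535*u + 0.2585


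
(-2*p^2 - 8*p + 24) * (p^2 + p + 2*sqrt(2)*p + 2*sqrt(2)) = -2*p^4 - 10*p^3 - 4*sqrt(2)*p^3 - 20*sqrt(2)*p^2 + 16*p^2 + 24*p + 32*sqrt(2)*p + 48*sqrt(2)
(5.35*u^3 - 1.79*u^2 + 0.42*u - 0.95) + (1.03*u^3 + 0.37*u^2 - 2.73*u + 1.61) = 6.38*u^3 - 1.42*u^2 - 2.31*u + 0.66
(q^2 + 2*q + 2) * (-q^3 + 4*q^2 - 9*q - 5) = -q^5 + 2*q^4 - 3*q^3 - 15*q^2 - 28*q - 10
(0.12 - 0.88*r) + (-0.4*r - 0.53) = -1.28*r - 0.41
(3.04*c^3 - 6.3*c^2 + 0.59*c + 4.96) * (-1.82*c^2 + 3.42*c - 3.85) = -5.5328*c^5 + 21.8628*c^4 - 34.3238*c^3 + 17.2456*c^2 + 14.6917*c - 19.096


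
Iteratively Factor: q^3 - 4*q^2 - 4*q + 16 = (q - 4)*(q^2 - 4) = (q - 4)*(q + 2)*(q - 2)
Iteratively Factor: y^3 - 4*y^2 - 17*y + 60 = (y - 5)*(y^2 + y - 12) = (y - 5)*(y - 3)*(y + 4)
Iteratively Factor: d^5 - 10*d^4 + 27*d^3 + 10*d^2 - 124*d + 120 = (d - 5)*(d^4 - 5*d^3 + 2*d^2 + 20*d - 24) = (d - 5)*(d - 2)*(d^3 - 3*d^2 - 4*d + 12) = (d - 5)*(d - 2)^2*(d^2 - d - 6) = (d - 5)*(d - 2)^2*(d + 2)*(d - 3)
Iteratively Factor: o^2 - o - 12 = (o - 4)*(o + 3)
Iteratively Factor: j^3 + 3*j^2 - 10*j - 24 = (j + 2)*(j^2 + j - 12) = (j + 2)*(j + 4)*(j - 3)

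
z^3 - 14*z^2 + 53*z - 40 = (z - 8)*(z - 5)*(z - 1)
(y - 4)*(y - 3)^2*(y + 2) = y^4 - 8*y^3 + 13*y^2 + 30*y - 72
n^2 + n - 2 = (n - 1)*(n + 2)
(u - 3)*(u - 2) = u^2 - 5*u + 6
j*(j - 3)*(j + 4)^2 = j^4 + 5*j^3 - 8*j^2 - 48*j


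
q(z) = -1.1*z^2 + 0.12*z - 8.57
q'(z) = 0.12 - 2.2*z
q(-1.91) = -12.81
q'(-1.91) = 4.32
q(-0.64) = -9.10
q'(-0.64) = 1.53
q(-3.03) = -19.03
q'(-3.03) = 6.79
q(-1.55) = -11.40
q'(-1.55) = 3.53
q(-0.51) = -8.92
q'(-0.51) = 1.24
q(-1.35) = -10.74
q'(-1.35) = 3.09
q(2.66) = -16.03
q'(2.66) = -5.73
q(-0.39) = -8.78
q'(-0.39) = 0.98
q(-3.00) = -18.83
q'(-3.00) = 6.72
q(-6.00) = -48.89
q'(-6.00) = 13.32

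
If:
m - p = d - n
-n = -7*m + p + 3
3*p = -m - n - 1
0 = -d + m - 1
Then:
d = -11/15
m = 4/15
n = -16/15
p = -1/15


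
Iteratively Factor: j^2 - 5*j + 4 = (j - 4)*(j - 1)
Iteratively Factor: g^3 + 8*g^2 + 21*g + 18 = (g + 3)*(g^2 + 5*g + 6) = (g + 3)^2*(g + 2)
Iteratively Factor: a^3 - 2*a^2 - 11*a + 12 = (a - 4)*(a^2 + 2*a - 3) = (a - 4)*(a + 3)*(a - 1)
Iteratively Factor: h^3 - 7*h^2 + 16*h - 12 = (h - 2)*(h^2 - 5*h + 6) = (h - 3)*(h - 2)*(h - 2)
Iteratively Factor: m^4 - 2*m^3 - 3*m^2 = (m)*(m^3 - 2*m^2 - 3*m) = m^2*(m^2 - 2*m - 3) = m^2*(m - 3)*(m + 1)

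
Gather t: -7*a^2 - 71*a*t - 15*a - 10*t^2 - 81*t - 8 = -7*a^2 - 15*a - 10*t^2 + t*(-71*a - 81) - 8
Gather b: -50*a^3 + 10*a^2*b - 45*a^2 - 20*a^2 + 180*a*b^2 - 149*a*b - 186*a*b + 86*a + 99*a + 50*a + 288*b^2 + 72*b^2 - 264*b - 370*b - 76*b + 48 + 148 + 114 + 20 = -50*a^3 - 65*a^2 + 235*a + b^2*(180*a + 360) + b*(10*a^2 - 335*a - 710) + 330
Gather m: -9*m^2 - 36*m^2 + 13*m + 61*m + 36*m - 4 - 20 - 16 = -45*m^2 + 110*m - 40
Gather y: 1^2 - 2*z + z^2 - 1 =z^2 - 2*z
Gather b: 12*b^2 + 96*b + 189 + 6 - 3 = 12*b^2 + 96*b + 192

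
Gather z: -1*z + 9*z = 8*z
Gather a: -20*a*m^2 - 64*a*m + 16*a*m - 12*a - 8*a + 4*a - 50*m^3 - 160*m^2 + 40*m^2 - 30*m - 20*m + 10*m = a*(-20*m^2 - 48*m - 16) - 50*m^3 - 120*m^2 - 40*m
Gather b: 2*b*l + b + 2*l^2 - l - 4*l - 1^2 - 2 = b*(2*l + 1) + 2*l^2 - 5*l - 3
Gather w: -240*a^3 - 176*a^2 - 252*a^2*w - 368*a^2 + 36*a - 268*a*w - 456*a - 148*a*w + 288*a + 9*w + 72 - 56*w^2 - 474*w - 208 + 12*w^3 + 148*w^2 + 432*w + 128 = -240*a^3 - 544*a^2 - 132*a + 12*w^3 + 92*w^2 + w*(-252*a^2 - 416*a - 33) - 8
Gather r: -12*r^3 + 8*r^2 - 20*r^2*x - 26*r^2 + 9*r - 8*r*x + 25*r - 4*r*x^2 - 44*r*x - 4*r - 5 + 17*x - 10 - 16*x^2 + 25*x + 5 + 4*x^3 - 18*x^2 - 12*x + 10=-12*r^3 + r^2*(-20*x - 18) + r*(-4*x^2 - 52*x + 30) + 4*x^3 - 34*x^2 + 30*x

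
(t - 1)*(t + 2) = t^2 + t - 2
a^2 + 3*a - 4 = (a - 1)*(a + 4)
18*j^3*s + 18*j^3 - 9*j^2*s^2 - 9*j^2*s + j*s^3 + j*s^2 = (-6*j + s)*(-3*j + s)*(j*s + j)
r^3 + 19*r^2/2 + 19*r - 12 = (r - 1/2)*(r + 4)*(r + 6)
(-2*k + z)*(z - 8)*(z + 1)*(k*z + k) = -2*k^2*z^3 + 12*k^2*z^2 + 30*k^2*z + 16*k^2 + k*z^4 - 6*k*z^3 - 15*k*z^2 - 8*k*z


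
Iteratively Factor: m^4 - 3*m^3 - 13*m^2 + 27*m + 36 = (m + 1)*(m^3 - 4*m^2 - 9*m + 36) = (m - 4)*(m + 1)*(m^2 - 9) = (m - 4)*(m + 1)*(m + 3)*(m - 3)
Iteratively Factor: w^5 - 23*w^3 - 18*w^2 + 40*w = (w + 2)*(w^4 - 2*w^3 - 19*w^2 + 20*w) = (w - 5)*(w + 2)*(w^3 + 3*w^2 - 4*w) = w*(w - 5)*(w + 2)*(w^2 + 3*w - 4) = w*(w - 5)*(w + 2)*(w + 4)*(w - 1)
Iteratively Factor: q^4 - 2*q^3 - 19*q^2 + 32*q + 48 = (q + 4)*(q^3 - 6*q^2 + 5*q + 12) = (q - 3)*(q + 4)*(q^2 - 3*q - 4) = (q - 3)*(q + 1)*(q + 4)*(q - 4)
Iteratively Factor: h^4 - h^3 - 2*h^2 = (h)*(h^3 - h^2 - 2*h) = h^2*(h^2 - h - 2) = h^2*(h + 1)*(h - 2)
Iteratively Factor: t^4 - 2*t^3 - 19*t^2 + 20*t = (t - 5)*(t^3 + 3*t^2 - 4*t) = (t - 5)*(t + 4)*(t^2 - t) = t*(t - 5)*(t + 4)*(t - 1)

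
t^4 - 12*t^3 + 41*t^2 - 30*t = t*(t - 6)*(t - 5)*(t - 1)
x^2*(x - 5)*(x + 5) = x^4 - 25*x^2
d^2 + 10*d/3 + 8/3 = (d + 4/3)*(d + 2)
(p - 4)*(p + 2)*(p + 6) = p^3 + 4*p^2 - 20*p - 48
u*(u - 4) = u^2 - 4*u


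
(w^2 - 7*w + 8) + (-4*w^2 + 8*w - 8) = -3*w^2 + w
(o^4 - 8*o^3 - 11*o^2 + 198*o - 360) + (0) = o^4 - 8*o^3 - 11*o^2 + 198*o - 360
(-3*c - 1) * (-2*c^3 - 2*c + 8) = 6*c^4 + 2*c^3 + 6*c^2 - 22*c - 8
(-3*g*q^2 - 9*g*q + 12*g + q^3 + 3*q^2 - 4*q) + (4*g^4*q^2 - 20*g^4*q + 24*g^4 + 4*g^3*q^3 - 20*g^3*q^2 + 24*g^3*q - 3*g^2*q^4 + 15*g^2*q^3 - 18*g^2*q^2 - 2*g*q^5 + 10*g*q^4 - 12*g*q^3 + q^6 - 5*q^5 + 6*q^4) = 4*g^4*q^2 - 20*g^4*q + 24*g^4 + 4*g^3*q^3 - 20*g^3*q^2 + 24*g^3*q - 3*g^2*q^4 + 15*g^2*q^3 - 18*g^2*q^2 - 2*g*q^5 + 10*g*q^4 - 12*g*q^3 - 3*g*q^2 - 9*g*q + 12*g + q^6 - 5*q^5 + 6*q^4 + q^3 + 3*q^2 - 4*q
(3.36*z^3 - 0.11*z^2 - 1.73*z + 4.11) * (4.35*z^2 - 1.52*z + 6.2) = 14.616*z^5 - 5.5857*z^4 + 13.4737*z^3 + 19.8261*z^2 - 16.9732*z + 25.482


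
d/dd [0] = 0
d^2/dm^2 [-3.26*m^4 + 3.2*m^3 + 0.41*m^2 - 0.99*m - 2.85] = -39.12*m^2 + 19.2*m + 0.82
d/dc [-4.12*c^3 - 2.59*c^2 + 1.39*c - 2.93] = -12.36*c^2 - 5.18*c + 1.39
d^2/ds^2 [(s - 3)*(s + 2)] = 2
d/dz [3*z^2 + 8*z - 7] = 6*z + 8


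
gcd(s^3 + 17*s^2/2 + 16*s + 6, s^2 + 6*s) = s + 6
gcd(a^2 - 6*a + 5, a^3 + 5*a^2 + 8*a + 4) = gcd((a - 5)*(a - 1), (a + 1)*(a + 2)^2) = 1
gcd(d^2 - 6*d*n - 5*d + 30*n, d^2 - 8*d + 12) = 1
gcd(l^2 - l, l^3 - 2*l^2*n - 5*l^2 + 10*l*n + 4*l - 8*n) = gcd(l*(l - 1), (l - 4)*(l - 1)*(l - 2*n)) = l - 1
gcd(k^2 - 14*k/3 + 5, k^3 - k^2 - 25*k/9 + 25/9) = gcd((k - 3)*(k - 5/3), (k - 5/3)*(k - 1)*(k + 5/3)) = k - 5/3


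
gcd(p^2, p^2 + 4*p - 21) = 1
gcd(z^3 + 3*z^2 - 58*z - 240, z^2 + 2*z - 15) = z + 5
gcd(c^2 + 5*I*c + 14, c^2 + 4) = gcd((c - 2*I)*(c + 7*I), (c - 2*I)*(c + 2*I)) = c - 2*I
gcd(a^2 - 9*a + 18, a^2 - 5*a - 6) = a - 6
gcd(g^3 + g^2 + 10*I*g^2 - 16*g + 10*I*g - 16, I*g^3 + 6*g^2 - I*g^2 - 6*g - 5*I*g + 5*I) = 1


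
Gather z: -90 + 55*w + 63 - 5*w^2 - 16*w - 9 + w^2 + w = -4*w^2 + 40*w - 36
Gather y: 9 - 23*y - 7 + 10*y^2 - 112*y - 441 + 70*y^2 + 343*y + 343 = 80*y^2 + 208*y - 96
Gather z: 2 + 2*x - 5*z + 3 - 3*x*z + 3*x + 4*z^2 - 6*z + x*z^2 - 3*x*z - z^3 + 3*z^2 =5*x - z^3 + z^2*(x + 7) + z*(-6*x - 11) + 5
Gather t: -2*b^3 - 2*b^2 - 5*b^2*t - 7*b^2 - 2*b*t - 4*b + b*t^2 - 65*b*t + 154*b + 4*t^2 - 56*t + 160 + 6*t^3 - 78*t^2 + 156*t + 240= -2*b^3 - 9*b^2 + 150*b + 6*t^3 + t^2*(b - 74) + t*(-5*b^2 - 67*b + 100) + 400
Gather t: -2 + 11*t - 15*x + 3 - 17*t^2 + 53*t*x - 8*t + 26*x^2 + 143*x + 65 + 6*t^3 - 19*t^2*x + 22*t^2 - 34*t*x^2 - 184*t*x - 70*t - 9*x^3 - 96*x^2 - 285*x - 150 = 6*t^3 + t^2*(5 - 19*x) + t*(-34*x^2 - 131*x - 67) - 9*x^3 - 70*x^2 - 157*x - 84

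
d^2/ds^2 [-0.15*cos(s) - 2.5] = 0.15*cos(s)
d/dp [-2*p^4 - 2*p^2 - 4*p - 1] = -8*p^3 - 4*p - 4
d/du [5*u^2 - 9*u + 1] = 10*u - 9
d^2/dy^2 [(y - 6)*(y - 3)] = 2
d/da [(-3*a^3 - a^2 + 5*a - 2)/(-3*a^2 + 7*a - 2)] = (9*a^4 - 42*a^3 + 26*a^2 - 8*a + 4)/(9*a^4 - 42*a^3 + 61*a^2 - 28*a + 4)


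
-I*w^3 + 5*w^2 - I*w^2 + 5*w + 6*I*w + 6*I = (w + 2*I)*(w + 3*I)*(-I*w - I)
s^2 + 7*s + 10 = (s + 2)*(s + 5)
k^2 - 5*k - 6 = (k - 6)*(k + 1)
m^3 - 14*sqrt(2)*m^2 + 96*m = m*(m - 8*sqrt(2))*(m - 6*sqrt(2))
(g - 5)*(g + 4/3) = g^2 - 11*g/3 - 20/3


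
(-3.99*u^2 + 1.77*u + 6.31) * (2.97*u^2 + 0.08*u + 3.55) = -11.8503*u^4 + 4.9377*u^3 + 4.7178*u^2 + 6.7883*u + 22.4005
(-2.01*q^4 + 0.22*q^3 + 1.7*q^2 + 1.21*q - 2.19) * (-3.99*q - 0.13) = 8.0199*q^5 - 0.6165*q^4 - 6.8116*q^3 - 5.0489*q^2 + 8.5808*q + 0.2847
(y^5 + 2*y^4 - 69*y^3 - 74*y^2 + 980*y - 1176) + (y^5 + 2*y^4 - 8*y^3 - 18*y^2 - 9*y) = 2*y^5 + 4*y^4 - 77*y^3 - 92*y^2 + 971*y - 1176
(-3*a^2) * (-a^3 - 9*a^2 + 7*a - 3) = 3*a^5 + 27*a^4 - 21*a^3 + 9*a^2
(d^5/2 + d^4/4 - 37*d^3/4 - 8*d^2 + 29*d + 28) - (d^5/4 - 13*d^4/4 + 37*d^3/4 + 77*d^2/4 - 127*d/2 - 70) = d^5/4 + 7*d^4/2 - 37*d^3/2 - 109*d^2/4 + 185*d/2 + 98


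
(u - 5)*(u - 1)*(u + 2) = u^3 - 4*u^2 - 7*u + 10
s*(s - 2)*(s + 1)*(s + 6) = s^4 + 5*s^3 - 8*s^2 - 12*s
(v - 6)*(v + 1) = v^2 - 5*v - 6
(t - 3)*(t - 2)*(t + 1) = t^3 - 4*t^2 + t + 6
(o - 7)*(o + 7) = o^2 - 49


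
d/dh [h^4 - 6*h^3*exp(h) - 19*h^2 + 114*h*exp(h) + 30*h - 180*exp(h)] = -6*h^3*exp(h) + 4*h^3 - 18*h^2*exp(h) + 114*h*exp(h) - 38*h - 66*exp(h) + 30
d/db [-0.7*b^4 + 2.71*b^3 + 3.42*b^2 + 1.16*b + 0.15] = -2.8*b^3 + 8.13*b^2 + 6.84*b + 1.16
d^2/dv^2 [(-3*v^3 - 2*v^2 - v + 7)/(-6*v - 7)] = 2*(108*v^3 + 378*v^2 + 441*v - 196)/(216*v^3 + 756*v^2 + 882*v + 343)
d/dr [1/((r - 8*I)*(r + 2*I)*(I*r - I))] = I*((r - 1)*(r - 8*I) + (r - 1)*(r + 2*I) + (r - 8*I)*(r + 2*I))/((r - 1)^2*(r - 8*I)^2*(r + 2*I)^2)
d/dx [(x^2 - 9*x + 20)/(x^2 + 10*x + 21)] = (19*x^2 + 2*x - 389)/(x^4 + 20*x^3 + 142*x^2 + 420*x + 441)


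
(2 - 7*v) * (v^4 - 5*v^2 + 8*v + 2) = -7*v^5 + 2*v^4 + 35*v^3 - 66*v^2 + 2*v + 4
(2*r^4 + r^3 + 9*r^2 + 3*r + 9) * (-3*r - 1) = -6*r^5 - 5*r^4 - 28*r^3 - 18*r^2 - 30*r - 9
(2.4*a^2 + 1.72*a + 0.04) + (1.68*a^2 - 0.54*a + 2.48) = 4.08*a^2 + 1.18*a + 2.52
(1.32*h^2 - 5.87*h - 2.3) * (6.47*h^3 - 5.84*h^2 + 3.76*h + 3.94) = 8.5404*h^5 - 45.6877*h^4 + 24.363*h^3 - 3.4384*h^2 - 31.7758*h - 9.062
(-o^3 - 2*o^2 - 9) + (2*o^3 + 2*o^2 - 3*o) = o^3 - 3*o - 9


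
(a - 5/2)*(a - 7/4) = a^2 - 17*a/4 + 35/8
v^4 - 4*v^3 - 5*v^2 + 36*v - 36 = (v - 3)*(v - 2)^2*(v + 3)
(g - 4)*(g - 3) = g^2 - 7*g + 12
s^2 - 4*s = s*(s - 4)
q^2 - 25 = (q - 5)*(q + 5)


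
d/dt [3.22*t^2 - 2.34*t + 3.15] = 6.44*t - 2.34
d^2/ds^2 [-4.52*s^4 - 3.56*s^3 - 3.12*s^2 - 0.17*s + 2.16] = -54.24*s^2 - 21.36*s - 6.24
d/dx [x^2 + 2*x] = 2*x + 2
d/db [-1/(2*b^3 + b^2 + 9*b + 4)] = (6*b^2 + 2*b + 9)/(2*b^3 + b^2 + 9*b + 4)^2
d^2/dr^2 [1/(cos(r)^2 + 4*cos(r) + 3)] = (-4*sin(r)^4 + 6*sin(r)^2 + 27*cos(r) - 3*cos(3*r) + 24)/((cos(r) + 1)^3*(cos(r) + 3)^3)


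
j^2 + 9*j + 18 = (j + 3)*(j + 6)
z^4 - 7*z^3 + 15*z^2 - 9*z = z*(z - 3)^2*(z - 1)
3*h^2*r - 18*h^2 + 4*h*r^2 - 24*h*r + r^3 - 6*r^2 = (h + r)*(3*h + r)*(r - 6)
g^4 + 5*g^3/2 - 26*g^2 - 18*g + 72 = (g - 4)*(g - 3/2)*(g + 2)*(g + 6)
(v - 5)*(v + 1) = v^2 - 4*v - 5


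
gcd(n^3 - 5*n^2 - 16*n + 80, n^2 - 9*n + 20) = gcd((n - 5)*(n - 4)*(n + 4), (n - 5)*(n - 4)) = n^2 - 9*n + 20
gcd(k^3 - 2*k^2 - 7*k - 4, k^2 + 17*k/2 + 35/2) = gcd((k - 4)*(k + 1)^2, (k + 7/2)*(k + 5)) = 1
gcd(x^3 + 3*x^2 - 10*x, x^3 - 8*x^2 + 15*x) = x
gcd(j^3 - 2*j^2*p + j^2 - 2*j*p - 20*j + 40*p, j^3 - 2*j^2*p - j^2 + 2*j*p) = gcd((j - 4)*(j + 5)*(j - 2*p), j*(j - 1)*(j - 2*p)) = -j + 2*p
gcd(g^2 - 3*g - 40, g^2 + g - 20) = g + 5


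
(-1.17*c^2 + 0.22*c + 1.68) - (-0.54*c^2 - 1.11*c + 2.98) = -0.63*c^2 + 1.33*c - 1.3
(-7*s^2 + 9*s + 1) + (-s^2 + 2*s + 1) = -8*s^2 + 11*s + 2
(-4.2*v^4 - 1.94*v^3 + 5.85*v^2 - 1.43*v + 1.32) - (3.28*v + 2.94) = -4.2*v^4 - 1.94*v^3 + 5.85*v^2 - 4.71*v - 1.62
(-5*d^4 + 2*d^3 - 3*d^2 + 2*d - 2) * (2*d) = -10*d^5 + 4*d^4 - 6*d^3 + 4*d^2 - 4*d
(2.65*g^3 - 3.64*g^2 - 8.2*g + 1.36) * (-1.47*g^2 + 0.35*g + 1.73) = -3.8955*g^5 + 6.2783*g^4 + 15.3645*g^3 - 11.1664*g^2 - 13.71*g + 2.3528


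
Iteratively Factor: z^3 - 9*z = (z)*(z^2 - 9) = z*(z - 3)*(z + 3)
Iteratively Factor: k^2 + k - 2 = (k - 1)*(k + 2)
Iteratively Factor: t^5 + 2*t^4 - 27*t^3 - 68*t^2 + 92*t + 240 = (t + 2)*(t^4 - 27*t^2 - 14*t + 120) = (t - 2)*(t + 2)*(t^3 + 2*t^2 - 23*t - 60) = (t - 2)*(t + 2)*(t + 4)*(t^2 - 2*t - 15) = (t - 2)*(t + 2)*(t + 3)*(t + 4)*(t - 5)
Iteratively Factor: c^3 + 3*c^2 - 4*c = (c)*(c^2 + 3*c - 4) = c*(c - 1)*(c + 4)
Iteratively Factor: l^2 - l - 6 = (l + 2)*(l - 3)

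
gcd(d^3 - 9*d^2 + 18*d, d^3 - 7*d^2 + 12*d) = d^2 - 3*d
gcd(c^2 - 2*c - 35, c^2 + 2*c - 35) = 1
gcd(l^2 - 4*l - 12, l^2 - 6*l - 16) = l + 2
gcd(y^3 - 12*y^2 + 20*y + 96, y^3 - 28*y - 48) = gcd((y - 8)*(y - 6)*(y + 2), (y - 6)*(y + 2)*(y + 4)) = y^2 - 4*y - 12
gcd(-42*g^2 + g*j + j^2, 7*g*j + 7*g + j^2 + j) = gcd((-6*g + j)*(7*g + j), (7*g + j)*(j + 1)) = 7*g + j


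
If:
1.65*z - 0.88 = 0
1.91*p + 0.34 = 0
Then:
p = -0.18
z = 0.53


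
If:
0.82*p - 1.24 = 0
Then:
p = 1.51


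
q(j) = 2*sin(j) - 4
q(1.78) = -2.04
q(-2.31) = -5.48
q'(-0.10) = 1.99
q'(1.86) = -0.57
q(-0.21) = -4.42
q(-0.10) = -4.20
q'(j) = 2*cos(j)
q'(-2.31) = -1.35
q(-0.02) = -4.04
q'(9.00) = -1.82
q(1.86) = -2.08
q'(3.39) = -1.94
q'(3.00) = -1.98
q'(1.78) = -0.42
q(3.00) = -3.72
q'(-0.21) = 1.96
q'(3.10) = -2.00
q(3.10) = -3.92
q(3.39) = -4.49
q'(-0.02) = 2.00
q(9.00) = -3.18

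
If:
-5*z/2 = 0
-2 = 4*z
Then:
No Solution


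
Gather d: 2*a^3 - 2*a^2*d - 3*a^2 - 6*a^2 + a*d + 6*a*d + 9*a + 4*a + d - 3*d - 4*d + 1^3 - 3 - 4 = 2*a^3 - 9*a^2 + 13*a + d*(-2*a^2 + 7*a - 6) - 6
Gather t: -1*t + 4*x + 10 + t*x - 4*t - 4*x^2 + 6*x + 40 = t*(x - 5) - 4*x^2 + 10*x + 50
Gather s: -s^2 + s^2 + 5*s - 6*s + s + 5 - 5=0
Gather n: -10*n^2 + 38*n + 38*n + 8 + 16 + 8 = -10*n^2 + 76*n + 32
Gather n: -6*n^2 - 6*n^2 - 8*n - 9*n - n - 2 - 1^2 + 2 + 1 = -12*n^2 - 18*n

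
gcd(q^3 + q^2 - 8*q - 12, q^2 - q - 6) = q^2 - q - 6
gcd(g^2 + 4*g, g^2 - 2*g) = g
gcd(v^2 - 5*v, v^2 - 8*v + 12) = 1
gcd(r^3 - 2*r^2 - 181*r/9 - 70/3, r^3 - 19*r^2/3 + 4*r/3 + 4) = r - 6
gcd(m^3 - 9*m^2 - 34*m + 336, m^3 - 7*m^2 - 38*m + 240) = m^2 - 2*m - 48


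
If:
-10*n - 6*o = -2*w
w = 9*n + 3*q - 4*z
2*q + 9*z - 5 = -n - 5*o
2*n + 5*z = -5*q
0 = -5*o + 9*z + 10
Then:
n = 425/591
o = 280/197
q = 20/591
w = 4645/591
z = -190/591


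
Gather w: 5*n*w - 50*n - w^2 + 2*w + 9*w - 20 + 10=-50*n - w^2 + w*(5*n + 11) - 10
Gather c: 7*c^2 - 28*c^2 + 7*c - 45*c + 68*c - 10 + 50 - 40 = -21*c^2 + 30*c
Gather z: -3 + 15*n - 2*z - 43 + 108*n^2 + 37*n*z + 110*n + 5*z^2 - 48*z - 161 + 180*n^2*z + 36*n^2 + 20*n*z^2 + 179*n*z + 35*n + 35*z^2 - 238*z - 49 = 144*n^2 + 160*n + z^2*(20*n + 40) + z*(180*n^2 + 216*n - 288) - 256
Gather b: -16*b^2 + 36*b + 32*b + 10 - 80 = -16*b^2 + 68*b - 70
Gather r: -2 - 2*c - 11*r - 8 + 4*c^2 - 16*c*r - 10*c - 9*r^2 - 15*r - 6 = 4*c^2 - 12*c - 9*r^2 + r*(-16*c - 26) - 16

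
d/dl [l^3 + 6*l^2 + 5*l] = 3*l^2 + 12*l + 5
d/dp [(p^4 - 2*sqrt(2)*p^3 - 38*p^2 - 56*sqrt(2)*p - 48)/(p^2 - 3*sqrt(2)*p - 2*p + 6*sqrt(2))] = (-(-2*p + 2 + 3*sqrt(2))*(-p^4 + 2*sqrt(2)*p^3 + 38*p^2 + 56*sqrt(2)*p + 48) + 2*(p^2 - 3*sqrt(2)*p - 2*p + 6*sqrt(2))*(2*p^3 - 3*sqrt(2)*p^2 - 38*p - 28*sqrt(2)))/(p^2 - 3*sqrt(2)*p - 2*p + 6*sqrt(2))^2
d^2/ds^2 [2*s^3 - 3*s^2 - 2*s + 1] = 12*s - 6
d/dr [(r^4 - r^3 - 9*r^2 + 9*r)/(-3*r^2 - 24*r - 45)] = (-2*r^3 - 11*r^2 + 40*r - 15)/(3*(r^2 + 10*r + 25))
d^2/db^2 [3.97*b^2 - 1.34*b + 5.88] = 7.94000000000000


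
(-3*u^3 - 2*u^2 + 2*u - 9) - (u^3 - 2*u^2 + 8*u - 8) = -4*u^3 - 6*u - 1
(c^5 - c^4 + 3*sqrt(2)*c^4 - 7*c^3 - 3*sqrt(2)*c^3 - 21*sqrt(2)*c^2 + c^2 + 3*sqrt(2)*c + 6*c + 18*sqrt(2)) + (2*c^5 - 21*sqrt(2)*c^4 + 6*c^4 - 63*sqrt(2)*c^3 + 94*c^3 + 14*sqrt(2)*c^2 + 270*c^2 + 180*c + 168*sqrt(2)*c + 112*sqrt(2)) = 3*c^5 - 18*sqrt(2)*c^4 + 5*c^4 - 66*sqrt(2)*c^3 + 87*c^3 - 7*sqrt(2)*c^2 + 271*c^2 + 186*c + 171*sqrt(2)*c + 130*sqrt(2)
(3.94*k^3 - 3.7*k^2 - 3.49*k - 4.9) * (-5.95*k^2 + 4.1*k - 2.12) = -23.443*k^5 + 38.169*k^4 - 2.7573*k^3 + 22.69*k^2 - 12.6912*k + 10.388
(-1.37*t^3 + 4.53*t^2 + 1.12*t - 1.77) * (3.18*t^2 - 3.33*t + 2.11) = -4.3566*t^5 + 18.9675*t^4 - 14.414*t^3 + 0.200099999999998*t^2 + 8.2573*t - 3.7347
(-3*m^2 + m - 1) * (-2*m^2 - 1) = 6*m^4 - 2*m^3 + 5*m^2 - m + 1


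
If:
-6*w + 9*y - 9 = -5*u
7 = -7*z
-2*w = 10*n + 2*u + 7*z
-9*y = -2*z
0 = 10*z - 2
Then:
No Solution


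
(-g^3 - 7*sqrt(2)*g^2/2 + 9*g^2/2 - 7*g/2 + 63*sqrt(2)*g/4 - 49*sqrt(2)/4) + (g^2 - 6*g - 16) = -g^3 - 7*sqrt(2)*g^2/2 + 11*g^2/2 - 19*g/2 + 63*sqrt(2)*g/4 - 49*sqrt(2)/4 - 16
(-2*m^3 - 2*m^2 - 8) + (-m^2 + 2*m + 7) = -2*m^3 - 3*m^2 + 2*m - 1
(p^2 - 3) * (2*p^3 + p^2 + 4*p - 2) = 2*p^5 + p^4 - 2*p^3 - 5*p^2 - 12*p + 6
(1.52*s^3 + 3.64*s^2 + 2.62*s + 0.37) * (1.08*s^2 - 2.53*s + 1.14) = 1.6416*s^5 + 0.0856000000000008*s^4 - 4.6468*s^3 - 2.0794*s^2 + 2.0507*s + 0.4218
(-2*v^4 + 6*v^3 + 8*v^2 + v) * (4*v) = -8*v^5 + 24*v^4 + 32*v^3 + 4*v^2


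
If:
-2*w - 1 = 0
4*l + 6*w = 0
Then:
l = 3/4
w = -1/2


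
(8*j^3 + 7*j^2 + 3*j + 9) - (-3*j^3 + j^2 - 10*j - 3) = 11*j^3 + 6*j^2 + 13*j + 12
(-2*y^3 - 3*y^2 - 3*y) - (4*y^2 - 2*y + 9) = -2*y^3 - 7*y^2 - y - 9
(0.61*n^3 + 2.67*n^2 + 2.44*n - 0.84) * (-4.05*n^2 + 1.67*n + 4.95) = -2.4705*n^5 - 9.7948*n^4 - 2.4036*n^3 + 20.6933*n^2 + 10.6752*n - 4.158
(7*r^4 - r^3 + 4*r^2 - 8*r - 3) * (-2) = -14*r^4 + 2*r^3 - 8*r^2 + 16*r + 6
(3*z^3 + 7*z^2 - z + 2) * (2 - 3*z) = -9*z^4 - 15*z^3 + 17*z^2 - 8*z + 4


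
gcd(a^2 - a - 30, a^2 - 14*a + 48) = a - 6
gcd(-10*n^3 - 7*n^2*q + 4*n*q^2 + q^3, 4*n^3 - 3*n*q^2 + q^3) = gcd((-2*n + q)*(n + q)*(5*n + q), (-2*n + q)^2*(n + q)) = -2*n^2 - n*q + q^2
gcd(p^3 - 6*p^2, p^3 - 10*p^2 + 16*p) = p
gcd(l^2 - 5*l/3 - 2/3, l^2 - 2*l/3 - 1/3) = l + 1/3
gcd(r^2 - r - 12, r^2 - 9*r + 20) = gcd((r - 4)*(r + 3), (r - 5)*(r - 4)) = r - 4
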